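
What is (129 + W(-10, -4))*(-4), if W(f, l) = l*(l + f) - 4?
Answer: -724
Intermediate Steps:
W(f, l) = -4 + l*(f + l) (W(f, l) = l*(f + l) - 4 = -4 + l*(f + l))
(129 + W(-10, -4))*(-4) = (129 + (-4 + (-4)² - 10*(-4)))*(-4) = (129 + (-4 + 16 + 40))*(-4) = (129 + 52)*(-4) = 181*(-4) = -724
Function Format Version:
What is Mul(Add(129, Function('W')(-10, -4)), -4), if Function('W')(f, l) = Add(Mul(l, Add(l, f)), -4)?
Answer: -724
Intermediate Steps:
Function('W')(f, l) = Add(-4, Mul(l, Add(f, l))) (Function('W')(f, l) = Add(Mul(l, Add(f, l)), -4) = Add(-4, Mul(l, Add(f, l))))
Mul(Add(129, Function('W')(-10, -4)), -4) = Mul(Add(129, Add(-4, Pow(-4, 2), Mul(-10, -4))), -4) = Mul(Add(129, Add(-4, 16, 40)), -4) = Mul(Add(129, 52), -4) = Mul(181, -4) = -724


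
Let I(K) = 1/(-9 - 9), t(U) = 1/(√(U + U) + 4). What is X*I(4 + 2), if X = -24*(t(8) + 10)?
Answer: 27/2 ≈ 13.500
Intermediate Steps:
t(U) = 1/(4 + √2*√U) (t(U) = 1/(√(2*U) + 4) = 1/(√2*√U + 4) = 1/(4 + √2*√U))
I(K) = -1/18 (I(K) = 1/(-18) = -1/18)
X = -243 (X = -24*(1/(4 + √2*√8) + 10) = -24*(1/(4 + √2*(2*√2)) + 10) = -24*(1/(4 + 4) + 10) = -24*(1/8 + 10) = -24*(⅛ + 10) = -24*81/8 = -243)
X*I(4 + 2) = -243*(-1/18) = 27/2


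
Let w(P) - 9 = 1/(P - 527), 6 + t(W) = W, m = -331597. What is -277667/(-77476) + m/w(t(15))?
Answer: -13306544945209/361115636 ≈ -36848.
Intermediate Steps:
t(W) = -6 + W
w(P) = 9 + 1/(-527 + P) (w(P) = 9 + 1/(P - 527) = 9 + 1/(-527 + P))
-277667/(-77476) + m/w(t(15)) = -277667/(-77476) - 331597*(-527 + (-6 + 15))/(-4742 + 9*(-6 + 15)) = -277667*(-1/77476) - 331597*(-527 + 9)/(-4742 + 9*9) = 277667/77476 - 331597*(-518/(-4742 + 81)) = 277667/77476 - 331597/((-1/518*(-4661))) = 277667/77476 - 331597/4661/518 = 277667/77476 - 331597*518/4661 = 277667/77476 - 171767246/4661 = -13306544945209/361115636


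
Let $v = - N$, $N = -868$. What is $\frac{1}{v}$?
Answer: $\frac{1}{868} \approx 0.0011521$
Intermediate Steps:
$v = 868$ ($v = \left(-1\right) \left(-868\right) = 868$)
$\frac{1}{v} = \frac{1}{868}$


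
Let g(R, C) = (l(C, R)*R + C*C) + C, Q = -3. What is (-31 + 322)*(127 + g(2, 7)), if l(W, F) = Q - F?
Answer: 50343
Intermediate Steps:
l(W, F) = -3 - F
g(R, C) = C + C**2 + R*(-3 - R) (g(R, C) = ((-3 - R)*R + C*C) + C = (R*(-3 - R) + C**2) + C = (C**2 + R*(-3 - R)) + C = C + C**2 + R*(-3 - R))
(-31 + 322)*(127 + g(2, 7)) = (-31 + 322)*(127 + (7 + 7**2 - 1*2*(3 + 2))) = 291*(127 + (7 + 49 - 1*2*5)) = 291*(127 + (7 + 49 - 10)) = 291*(127 + 46) = 291*173 = 50343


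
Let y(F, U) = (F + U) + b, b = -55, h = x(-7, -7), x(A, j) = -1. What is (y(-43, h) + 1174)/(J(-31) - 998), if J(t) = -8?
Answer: -1075/1006 ≈ -1.0686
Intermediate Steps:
h = -1
y(F, U) = -55 + F + U (y(F, U) = (F + U) - 55 = -55 + F + U)
(y(-43, h) + 1174)/(J(-31) - 998) = ((-55 - 43 - 1) + 1174)/(-8 - 998) = (-99 + 1174)/(-1006) = 1075*(-1/1006) = -1075/1006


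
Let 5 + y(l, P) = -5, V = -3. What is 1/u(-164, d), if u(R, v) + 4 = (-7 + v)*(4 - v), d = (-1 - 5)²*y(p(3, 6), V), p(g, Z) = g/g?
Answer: -1/133592 ≈ -7.4855e-6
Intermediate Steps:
p(g, Z) = 1
y(l, P) = -10 (y(l, P) = -5 - 5 = -10)
d = -360 (d = (-1 - 5)²*(-10) = (-6)²*(-10) = 36*(-10) = -360)
u(R, v) = -4 + (-7 + v)*(4 - v)
1/u(-164, d) = 1/(-32 - 1*(-360)² + 11*(-360)) = 1/(-32 - 1*129600 - 3960) = 1/(-32 - 129600 - 3960) = 1/(-133592) = -1/133592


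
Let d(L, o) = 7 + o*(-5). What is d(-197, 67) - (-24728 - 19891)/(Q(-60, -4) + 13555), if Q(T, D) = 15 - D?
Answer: -4407653/13574 ≈ -324.71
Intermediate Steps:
d(L, o) = 7 - 5*o
d(-197, 67) - (-24728 - 19891)/(Q(-60, -4) + 13555) = (7 - 5*67) - (-24728 - 19891)/((15 - 1*(-4)) + 13555) = (7 - 335) - (-44619)/((15 + 4) + 13555) = -328 - (-44619)/(19 + 13555) = -328 - (-44619)/13574 = -328 - 1*(-44619/13574) = -328 + 44619/13574 = -4407653/13574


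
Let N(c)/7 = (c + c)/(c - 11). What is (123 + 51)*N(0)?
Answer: 0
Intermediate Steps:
N(c) = 14*c/(-11 + c) (N(c) = 7*((c + c)/(c - 11)) = 7*((2*c)/(-11 + c)) = 7*(2*c/(-11 + c)) = 14*c/(-11 + c))
(123 + 51)*N(0) = (123 + 51)*(14*0/(-11 + 0)) = 174*(14*0/(-11)) = 174*(14*0*(-1/11)) = 174*0 = 0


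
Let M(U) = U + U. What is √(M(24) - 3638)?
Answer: I*√3590 ≈ 59.917*I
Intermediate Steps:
M(U) = 2*U
√(M(24) - 3638) = √(2*24 - 3638) = √(48 - 3638) = √(-3590) = I*√3590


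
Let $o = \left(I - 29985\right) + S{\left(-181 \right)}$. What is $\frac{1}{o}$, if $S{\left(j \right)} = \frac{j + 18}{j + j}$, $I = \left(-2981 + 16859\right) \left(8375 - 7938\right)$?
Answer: $\frac{362}{2184561925} \approx 1.6571 \cdot 10^{-7}$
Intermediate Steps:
$I = 6064686$ ($I = 13878 \cdot 437 = 6064686$)
$S{\left(j \right)} = \frac{18 + j}{2 j}$
$o = \frac{2184561925}{362}$ ($o = \left(6064686 - 29985\right) + \frac{18 - 181}{2 \left(-181\right)} = 6034701 + \frac{1}{2} \left(- \frac{1}{181}\right) \left(-163\right) = 6034701 + \frac{163}{362} = \frac{2184561925}{362} \approx 6.0347 \cdot 10^{6}$)
$\frac{1}{o} = \frac{1}{\frac{2184561925}{362}} = \frac{362}{2184561925}$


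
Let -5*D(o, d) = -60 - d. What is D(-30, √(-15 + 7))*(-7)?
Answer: -84 - 14*I*√2/5 ≈ -84.0 - 3.9598*I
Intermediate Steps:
D(o, d) = 12 + d/5 (D(o, d) = -(-60 - d)/5 = 12 + d/5)
D(-30, √(-15 + 7))*(-7) = (12 + √(-15 + 7)/5)*(-7) = (12 + √(-8)/5)*(-7) = (12 + (2*I*√2)/5)*(-7) = (12 + 2*I*√2/5)*(-7) = -84 - 14*I*√2/5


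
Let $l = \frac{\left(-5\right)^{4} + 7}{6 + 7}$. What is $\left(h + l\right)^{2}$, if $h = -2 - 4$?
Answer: $\frac{306916}{169} \approx 1816.1$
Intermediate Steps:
$h = -6$ ($h = -2 - 4 = -6$)
$l = \frac{632}{13}$ ($l = \frac{625 + 7}{13} = 632 \cdot \frac{1}{13} = \frac{632}{13} \approx 48.615$)
$\left(h + l\right)^{2} = \left(-6 + \frac{632}{13}\right)^{2} = \left(\frac{554}{13}\right)^{2} = \frac{306916}{169}$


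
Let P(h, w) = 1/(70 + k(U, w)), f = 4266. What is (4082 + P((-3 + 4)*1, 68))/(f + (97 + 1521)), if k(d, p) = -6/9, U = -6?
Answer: 849059/1223872 ≈ 0.69375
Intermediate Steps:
k(d, p) = -⅔ (k(d, p) = -6*⅑ = -⅔)
P(h, w) = 3/208 (P(h, w) = 1/(70 - ⅔) = 1/(208/3) = 3/208)
(4082 + P((-3 + 4)*1, 68))/(f + (97 + 1521)) = (4082 + 3/208)/(4266 + (97 + 1521)) = 849059/(208*(4266 + 1618)) = (849059/208)/5884 = (849059/208)*(1/5884) = 849059/1223872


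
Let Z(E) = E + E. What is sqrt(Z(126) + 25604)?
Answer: 16*sqrt(101) ≈ 160.80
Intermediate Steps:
Z(E) = 2*E
sqrt(Z(126) + 25604) = sqrt(2*126 + 25604) = sqrt(252 + 25604) = sqrt(25856) = 16*sqrt(101)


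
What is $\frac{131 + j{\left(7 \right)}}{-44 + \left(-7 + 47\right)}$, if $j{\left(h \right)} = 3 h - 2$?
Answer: $- \frac{75}{2} \approx -37.5$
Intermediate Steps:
$j{\left(h \right)} = -2 + 3 h$
$\frac{131 + j{\left(7 \right)}}{-44 + \left(-7 + 47\right)} = \frac{131 + \left(-2 + 3 \cdot 7\right)}{-44 + \left(-7 + 47\right)} = \frac{131 + \left(-2 + 21\right)}{-44 + 40} = \frac{131 + 19}{-4} = \left(- \frac{1}{4}\right) 150 = - \frac{75}{2}$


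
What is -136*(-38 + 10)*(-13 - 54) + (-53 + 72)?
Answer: -255117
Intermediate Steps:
-136*(-38 + 10)*(-13 - 54) + (-53 + 72) = -(-3808)*(-67) + 19 = -136*1876 + 19 = -255136 + 19 = -255117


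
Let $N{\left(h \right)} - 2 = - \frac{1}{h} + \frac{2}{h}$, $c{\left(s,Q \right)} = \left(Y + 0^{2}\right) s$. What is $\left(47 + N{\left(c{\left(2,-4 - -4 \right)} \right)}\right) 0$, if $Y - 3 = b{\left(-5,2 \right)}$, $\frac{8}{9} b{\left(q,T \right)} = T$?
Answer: $0$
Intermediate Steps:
$b{\left(q,T \right)} = \frac{9 T}{8}$
$Y = \frac{21}{4}$ ($Y = 3 + \frac{9}{8} \cdot 2 = 3 + \frac{9}{4} = \frac{21}{4} \approx 5.25$)
$c{\left(s,Q \right)} = \frac{21 s}{4}$ ($c{\left(s,Q \right)} = \left(\frac{21}{4} + 0^{2}\right) s = \left(\frac{21}{4} + 0\right) s = \frac{21 s}{4}$)
$N{\left(h \right)} = 2 + \frac{1}{h}$ ($N{\left(h \right)} = 2 + \left(- \frac{1}{h} + \frac{2}{h}\right) = 2 + \frac{1}{h}$)
$\left(47 + N{\left(c{\left(2,-4 - -4 \right)} \right)}\right) 0 = \left(47 + \left(2 + \frac{1}{\frac{21}{4} \cdot 2}\right)\right) 0 = \left(47 + \left(2 + \frac{1}{\frac{21}{2}}\right)\right) 0 = \left(47 + \left(2 + \frac{2}{21}\right)\right) 0 = \left(47 + \frac{44}{21}\right) 0 = \frac{1031}{21} \cdot 0 = 0$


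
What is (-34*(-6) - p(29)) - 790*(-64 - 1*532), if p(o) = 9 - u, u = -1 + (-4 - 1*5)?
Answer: 471025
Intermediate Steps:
u = -10 (u = -1 + (-4 - 5) = -1 - 9 = -10)
p(o) = 19 (p(o) = 9 - 1*(-10) = 9 + 10 = 19)
(-34*(-6) - p(29)) - 790*(-64 - 1*532) = (-34*(-6) - 1*19) - 790*(-64 - 1*532) = (204 - 19) - 790*(-64 - 532) = 185 - 790*(-596) = 185 + 470840 = 471025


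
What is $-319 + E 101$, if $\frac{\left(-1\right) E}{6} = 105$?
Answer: $-63949$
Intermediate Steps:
$E = -630$ ($E = \left(-6\right) 105 = -630$)
$-319 + E 101 = -319 - 63630 = -63949$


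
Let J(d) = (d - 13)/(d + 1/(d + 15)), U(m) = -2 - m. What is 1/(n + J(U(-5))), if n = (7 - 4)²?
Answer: 11/63 ≈ 0.17460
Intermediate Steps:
n = 9 (n = 3² = 9)
J(d) = (-13 + d)/(d + 1/(15 + d))
1/(n + J(U(-5))) = 1/(9 + (-195 + (-2 - 1*(-5))² + 2*(-2 - 1*(-5)))/(1 + (-2 - 1*(-5))² + 15*(-2 - 1*(-5)))) = 1/(9 + (-195 + (-2 + 5)² + 2*(-2 + 5))/(1 + (-2 + 5)² + 15*(-2 + 5))) = 1/(9 + (-195 + 3² + 2*3)/(1 + 3² + 15*3)) = 1/(9 + (-195 + 9 + 6)/(1 + 9 + 45)) = 1/(9 - 180/55) = 1/(9 + (1/55)*(-180)) = 1/(9 - 36/11) = 1/(63/11) = 11/63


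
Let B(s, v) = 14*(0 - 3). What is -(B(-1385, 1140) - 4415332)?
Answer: 4415374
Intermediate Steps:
B(s, v) = -42 (B(s, v) = 14*(-3) = -42)
-(B(-1385, 1140) - 4415332) = -(-42 - 4415332) = -1*(-4415374) = 4415374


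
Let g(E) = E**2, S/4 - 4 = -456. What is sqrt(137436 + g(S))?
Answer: 10*sqrt(34063) ≈ 1845.6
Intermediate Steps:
S = -1808 (S = 16 + 4*(-456) = 16 - 1824 = -1808)
sqrt(137436 + g(S)) = sqrt(137436 + (-1808)**2) = sqrt(137436 + 3268864) = sqrt(3406300) = 10*sqrt(34063)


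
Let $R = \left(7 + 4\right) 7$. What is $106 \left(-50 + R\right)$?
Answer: $2862$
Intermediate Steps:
$R = 77$ ($R = 11 \cdot 7 = 77$)
$106 \left(-50 + R\right) = 106 \left(-50 + 77\right) = 106 \cdot 27 = 2862$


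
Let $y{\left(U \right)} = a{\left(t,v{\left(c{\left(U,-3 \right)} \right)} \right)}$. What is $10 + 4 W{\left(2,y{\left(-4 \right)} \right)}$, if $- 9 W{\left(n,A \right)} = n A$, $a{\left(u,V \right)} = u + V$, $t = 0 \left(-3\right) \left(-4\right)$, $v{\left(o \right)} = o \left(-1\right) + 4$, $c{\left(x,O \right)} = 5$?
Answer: $\frac{98}{9} \approx 10.889$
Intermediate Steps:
$v{\left(o \right)} = 4 - o$ ($v{\left(o \right)} = - o + 4 = 4 - o$)
$t = 0$ ($t = 0 \left(-4\right) = 0$)
$a{\left(u,V \right)} = V + u$
$y{\left(U \right)} = -1$ ($y{\left(U \right)} = \left(4 - 5\right) + 0 = -1 + 0 = -1$)
$W{\left(n,A \right)} = - \frac{A n}{9}$ ($W{\left(n,A \right)} = - \frac{n A}{9} = - \frac{A n}{9}$)
$10 + 4 W{\left(2,y{\left(-4 \right)} \right)} = 10 + 4 \left(\left(- \frac{1}{9}\right) \left(-1\right) 2\right) = 10 + 4 \cdot \frac{2}{9} = 10 + \frac{8}{9} = \frac{98}{9}$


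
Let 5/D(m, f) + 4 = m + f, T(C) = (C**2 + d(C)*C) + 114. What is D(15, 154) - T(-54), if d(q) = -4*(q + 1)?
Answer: 277795/33 ≈ 8418.0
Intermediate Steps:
d(q) = -4 - 4*q (d(q) = -4*(1 + q) = -4 - 4*q)
T(C) = 114 + C**2 + C*(-4 - 4*C) (T(C) = (C**2 + (-4 - 4*C)*C) + 114 = (C**2 + C*(-4 - 4*C)) + 114 = 114 + C**2 + C*(-4 - 4*C))
D(m, f) = 5/(-4 + f + m) (D(m, f) = 5/(-4 + (m + f)) = 5/(-4 + (f + m)) = 5/(-4 + f + m))
D(15, 154) - T(-54) = 5/(-4 + 154 + 15) - (114 - 4*(-54) - 3*(-54)**2) = 5/165 - (114 + 216 - 3*2916) = 5*(1/165) - (114 + 216 - 8748) = 1/33 - 1*(-8418) = 1/33 + 8418 = 277795/33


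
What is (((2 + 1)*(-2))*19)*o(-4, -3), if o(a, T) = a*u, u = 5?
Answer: 2280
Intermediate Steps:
o(a, T) = 5*a (o(a, T) = a*5 = 5*a)
(((2 + 1)*(-2))*19)*o(-4, -3) = (((2 + 1)*(-2))*19)*(5*(-4)) = ((3*(-2))*19)*(-20) = -6*19*(-20) = -114*(-20) = 2280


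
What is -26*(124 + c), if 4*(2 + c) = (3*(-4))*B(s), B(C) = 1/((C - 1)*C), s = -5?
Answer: -15847/5 ≈ -3169.4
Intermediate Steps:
B(C) = 1/(C*(-1 + C)) (B(C) = 1/((-1 + C)*C) = 1/(C*(-1 + C)))
c = -21/10 (c = -2 + ((3*(-4))*(1/((-5)*(-1 - 5))))/4 = -2 + (-(-12)/(5*(-6)))/4 = -2 + (-(-12)*(-1)/(5*6))/4 = -2 + (-12*1/30)/4 = -2 + (¼)*(-⅖) = -2 - ⅒ = -21/10 ≈ -2.1000)
-26*(124 + c) = -26*(124 - 21/10) = -26*1219/10 = -15847/5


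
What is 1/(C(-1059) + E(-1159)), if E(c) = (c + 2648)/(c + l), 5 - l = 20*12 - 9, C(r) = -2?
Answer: -1385/4259 ≈ -0.32519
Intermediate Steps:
l = -226 (l = 5 - (20*12 - 9) = 5 - (240 - 9) = 5 - 1*231 = 5 - 231 = -226)
E(c) = (2648 + c)/(-226 + c) (E(c) = (c + 2648)/(c - 226) = (2648 + c)/(-226 + c))
1/(C(-1059) + E(-1159)) = 1/(-2 + (2648 - 1159)/(-226 - 1159)) = 1/(-2 + 1489/(-1385)) = 1/(-2 - 1/1385*1489) = 1/(-2 - 1489/1385) = 1/(-4259/1385) = -1385/4259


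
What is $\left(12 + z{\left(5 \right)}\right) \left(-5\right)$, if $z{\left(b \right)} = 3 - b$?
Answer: $-50$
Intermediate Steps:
$\left(12 + z{\left(5 \right)}\right) \left(-5\right) = \left(12 + \left(3 - 5\right)\right) \left(-5\right) = \left(12 - 2\right) \left(-5\right) = 10 \left(-5\right) = -50$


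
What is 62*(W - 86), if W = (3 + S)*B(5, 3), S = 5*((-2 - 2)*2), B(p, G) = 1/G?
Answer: -18290/3 ≈ -6096.7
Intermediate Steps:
S = -40 (S = 5*(-4*2) = 5*(-8) = -40)
W = -37/3 (W = (3 - 40)/3 = -37*⅓ = -37/3 ≈ -12.333)
62*(W - 86) = 62*(-37/3 - 86) = 62*(-295/3) = -18290/3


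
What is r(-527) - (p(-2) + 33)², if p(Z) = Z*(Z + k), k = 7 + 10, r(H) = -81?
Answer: -90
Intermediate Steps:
k = 17
p(Z) = Z*(17 + Z) (p(Z) = Z*(Z + 17) = Z*(17 + Z))
r(-527) - (p(-2) + 33)² = -81 - (-2*(17 - 2) + 33)² = -81 - (-2*15 + 33)² = -81 - (-30 + 33)² = -81 - 1*3² = -81 - 1*9 = -81 - 9 = -90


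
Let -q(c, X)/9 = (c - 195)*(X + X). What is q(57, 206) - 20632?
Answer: 491072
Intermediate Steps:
q(c, X) = -18*X*(-195 + c) (q(c, X) = -9*(c - 195)*(X + X) = -9*(-195 + c)*2*X = -18*X*(-195 + c))
q(57, 206) - 20632 = 18*206*(195 - 1*57) - 20632 = 18*206*(195 - 57) - 20632 = 18*206*138 - 20632 = 511704 - 20632 = 491072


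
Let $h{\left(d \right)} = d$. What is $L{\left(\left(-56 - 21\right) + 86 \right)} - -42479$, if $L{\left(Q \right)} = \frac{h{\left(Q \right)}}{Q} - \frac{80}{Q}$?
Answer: $\frac{382240}{9} \approx 42471.0$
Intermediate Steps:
$L{\left(Q \right)} = 1 - \frac{80}{Q}$ ($L{\left(Q \right)} = \frac{Q}{Q} - \frac{80}{Q} = 1 - \frac{80}{Q}$)
$L{\left(\left(-56 - 21\right) + 86 \right)} - -42479 = \frac{-80 + \left(\left(-56 - 21\right) + 86\right)}{\left(-56 - 21\right) + 86} - -42479 = \frac{-80 + \left(-77 + 86\right)}{-77 + 86} + 42479 = \frac{-80 + 9}{9} + 42479 = \frac{1}{9} \left(-71\right) + 42479 = - \frac{71}{9} + 42479 = \frac{382240}{9}$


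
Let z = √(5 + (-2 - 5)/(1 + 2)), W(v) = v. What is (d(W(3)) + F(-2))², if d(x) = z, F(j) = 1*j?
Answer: 20/3 - 8*√6/3 ≈ 0.13469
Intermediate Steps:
F(j) = j
z = 2*√6/3 (z = √(5 - 7/3) = √(8/3) = 2*√6/3 ≈ 1.6330)
d(x) = 2*√6/3
(d(W(3)) + F(-2))² = (2*√6/3 - 2)² = (-2 + 2*√6/3)²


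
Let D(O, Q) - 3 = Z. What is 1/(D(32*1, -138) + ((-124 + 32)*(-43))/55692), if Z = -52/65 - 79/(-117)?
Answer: 69615/205103 ≈ 0.33941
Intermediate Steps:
Z = -73/585 (Z = -52*1/65 - 79*(-1/117) = -⅘ + 79/117 = -73/585 ≈ -0.12479)
D(O, Q) = 1682/585 (D(O, Q) = 3 - 73/585 = 1682/585)
1/(D(32*1, -138) + ((-124 + 32)*(-43))/55692) = 1/(1682/585 + ((-124 + 32)*(-43))/55692) = 1/(1682/585 - 92*(-43)*(1/55692)) = 1/(1682/585 + 3956*(1/55692)) = 1/(1682/585 + 989/13923) = 1/(205103/69615) = 69615/205103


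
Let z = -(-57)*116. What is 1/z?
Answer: 1/6612 ≈ 0.00015124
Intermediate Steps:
z = 6612 (z = -1*(-6612) = 6612)
1/z = 1/6612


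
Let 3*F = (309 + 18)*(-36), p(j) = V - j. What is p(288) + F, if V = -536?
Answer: -4748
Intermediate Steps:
p(j) = -536 - j
F = -3924 (F = ((309 + 18)*(-36))/3 = (327*(-36))/3 = (⅓)*(-11772) = -3924)
p(288) + F = (-536 - 1*288) - 3924 = (-536 - 288) - 3924 = -824 - 3924 = -4748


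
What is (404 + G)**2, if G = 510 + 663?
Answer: 2486929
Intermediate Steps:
G = 1173
(404 + G)**2 = (404 + 1173)**2 = 1577**2 = 2486929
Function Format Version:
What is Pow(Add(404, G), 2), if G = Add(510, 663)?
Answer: 2486929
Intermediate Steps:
G = 1173
Pow(Add(404, G), 2) = Pow(Add(404, 1173), 2) = Pow(1577, 2) = 2486929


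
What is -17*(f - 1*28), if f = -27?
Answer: 935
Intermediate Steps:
-17*(f - 1*28) = -17*(-27 - 1*28) = -17*(-27 - 28) = -17*(-55) = 935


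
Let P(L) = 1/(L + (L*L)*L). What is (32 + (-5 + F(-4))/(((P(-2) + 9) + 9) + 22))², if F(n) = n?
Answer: 17859076/17689 ≈ 1009.6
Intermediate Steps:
P(L) = 1/(L + L³) (P(L) = 1/(L + L²*L) = 1/(L + L³))
(32 + (-5 + F(-4))/(((P(-2) + 9) + 9) + 22))² = (32 + (-5 - 4)/(((1/(-2 + (-2)³) + 9) + 9) + 22))² = (32 - 9/(((1/(-2 - 8) + 9) + 9) + 22))² = (32 - 9/(((1/(-10) + 9) + 9) + 22))² = (32 - 9/(((-⅒ + 9) + 9) + 22))² = (32 - 9/((89/10 + 9) + 22))² = (32 - 9/(179/10 + 22))² = (32 - 9/399/10)² = (32 - 9*10/399)² = (32 - 30/133)² = (4226/133)² = 17859076/17689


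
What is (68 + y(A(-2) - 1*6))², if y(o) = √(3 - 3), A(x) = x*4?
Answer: 4624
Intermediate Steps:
A(x) = 4*x
y(o) = 0 (y(o) = √0 = 0)
(68 + y(A(-2) - 1*6))² = (68 + 0)² = 68² = 4624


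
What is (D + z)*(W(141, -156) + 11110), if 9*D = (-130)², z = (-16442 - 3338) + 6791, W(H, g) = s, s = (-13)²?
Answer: -1127911279/9 ≈ -1.2532e+8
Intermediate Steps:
s = 169
W(H, g) = 169
z = -12989 (z = -19780 + 6791 = -12989)
D = 16900/9 (D = (⅑)*(-130)² = (⅑)*16900 = 16900/9 ≈ 1877.8)
(D + z)*(W(141, -156) + 11110) = (16900/9 - 12989)*(169 + 11110) = -100001/9*11279 = -1127911279/9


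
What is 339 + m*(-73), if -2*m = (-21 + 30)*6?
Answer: 2310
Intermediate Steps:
m = -27 (m = -(-21 + 30)*6/2 = -9*6/2 = -½*54 = -27)
339 + m*(-73) = 339 - 27*(-73) = 339 + 1971 = 2310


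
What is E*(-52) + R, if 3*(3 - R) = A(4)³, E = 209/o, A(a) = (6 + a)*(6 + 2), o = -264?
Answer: -341245/2 ≈ -1.7062e+5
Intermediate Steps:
A(a) = 48 + 8*a (A(a) = (6 + a)*8 = 48 + 8*a)
E = -19/24 (E = 209/(-264) = 209*(-1/264) = -19/24 ≈ -0.79167)
R = -511991/3 (R = 3 - (48 + 8*4)³/3 = 3 - (48 + 32)³/3 = 3 - ⅓*80³ = 3 - ⅓*512000 = 3 - 512000/3 = -511991/3 ≈ -1.7066e+5)
E*(-52) + R = -19/24*(-52) - 511991/3 = 247/6 - 511991/3 = -341245/2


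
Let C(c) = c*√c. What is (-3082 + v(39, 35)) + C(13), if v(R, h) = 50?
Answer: -3032 + 13*√13 ≈ -2985.1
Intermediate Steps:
C(c) = c^(3/2)
(-3082 + v(39, 35)) + C(13) = (-3082 + 50) + 13^(3/2) = -3032 + 13*√13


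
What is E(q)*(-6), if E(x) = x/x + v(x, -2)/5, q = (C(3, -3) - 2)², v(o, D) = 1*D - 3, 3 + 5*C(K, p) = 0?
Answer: 0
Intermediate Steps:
C(K, p) = -⅗ (C(K, p) = -⅗ + (⅕)*0 = -⅗ + 0 = -⅗)
v(o, D) = -3 + D (v(o, D) = D - 3 = -3 + D)
q = 169/25 (q = (-⅗ - 2)² = (-13/5)² = 169/25 ≈ 6.7600)
E(x) = 0 (E(x) = x/x + (-3 - 2)/5 = 1 - 5*⅕ = 1 - 1 = 0)
E(q)*(-6) = 0*(-6) = 0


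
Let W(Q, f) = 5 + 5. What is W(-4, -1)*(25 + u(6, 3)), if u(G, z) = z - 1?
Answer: 270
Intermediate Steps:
u(G, z) = -1 + z
W(Q, f) = 10
W(-4, -1)*(25 + u(6, 3)) = 10*(25 + (-1 + 3)) = 10*(25 + 2) = 10*27 = 270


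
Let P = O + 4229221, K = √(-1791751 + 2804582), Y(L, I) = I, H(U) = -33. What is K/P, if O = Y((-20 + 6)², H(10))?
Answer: √1012831/4229188 ≈ 0.00023796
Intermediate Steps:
K = √1012831 ≈ 1006.4
O = -33
P = 4229188 (P = -33 + 4229221 = 4229188)
K/P = √1012831/4229188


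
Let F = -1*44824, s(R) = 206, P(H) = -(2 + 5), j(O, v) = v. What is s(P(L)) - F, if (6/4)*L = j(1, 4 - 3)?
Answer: 45030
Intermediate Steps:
L = ⅔ (L = 2*(4 - 3)/3 = (⅔)*1 = ⅔ ≈ 0.66667)
P(H) = -7 (P(H) = -1*7 = -7)
F = -44824
s(P(L)) - F = 206 - 1*(-44824) = 206 + 44824 = 45030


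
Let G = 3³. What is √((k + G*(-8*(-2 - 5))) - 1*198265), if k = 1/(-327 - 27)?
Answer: I*√24656299302/354 ≈ 443.57*I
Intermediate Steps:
G = 27
k = -1/354 (k = 1/(-354) = -1/354 ≈ -0.0028249)
√((k + G*(-8*(-2 - 5))) - 1*198265) = √((-1/354 + 27*(-8*(-2 - 5))) - 1*198265) = √((-1/354 + 27*(-8*(-7))) - 198265) = √((-1/354 + 27*56) - 198265) = √((-1/354 + 1512) - 198265) = √(535247/354 - 198265) = √(-69650563/354) = I*√24656299302/354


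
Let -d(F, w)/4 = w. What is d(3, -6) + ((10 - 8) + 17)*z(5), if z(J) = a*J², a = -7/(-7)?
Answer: 499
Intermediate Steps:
d(F, w) = -4*w
a = 1 (a = -7*(-⅐) = 1)
z(J) = J² (z(J) = 1*J² = J²)
d(3, -6) + ((10 - 8) + 17)*z(5) = -4*(-6) + ((10 - 8) + 17)*5² = 24 + (2 + 17)*25 = 24 + 19*25 = 24 + 475 = 499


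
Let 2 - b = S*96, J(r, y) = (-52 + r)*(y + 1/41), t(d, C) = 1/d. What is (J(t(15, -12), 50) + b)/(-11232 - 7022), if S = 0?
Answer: 38939/273810 ≈ 0.14221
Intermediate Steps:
J(r, y) = (-52 + r)*(1/41 + y) (J(r, y) = (-52 + r)*(y + 1/41) = (-52 + r)*(1/41 + y))
b = 2 (b = 2 - 0*96 = 2 - 1*0 = 2 + 0 = 2)
(J(t(15, -12), 50) + b)/(-11232 - 7022) = ((-52/41 - 52*50 + (1/41)/15 + 50/15) + 2)/(-11232 - 7022) = ((-52/41 - 2600 + (1/41)*(1/15) + (1/15)*50) + 2)/(-18254) = ((-52/41 - 2600 + 1/615 + 10/3) + 2)*(-1/18254) = (-38969/15 + 2)*(-1/18254) = -38939/15*(-1/18254) = 38939/273810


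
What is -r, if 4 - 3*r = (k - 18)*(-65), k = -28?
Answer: 2986/3 ≈ 995.33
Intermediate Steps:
r = -2986/3 (r = 4/3 - (-28 - 18)*(-65)/3 = 4/3 - (-46)*(-65)/3 = 4/3 - ⅓*2990 = 4/3 - 2990/3 = -2986/3 ≈ -995.33)
-r = -1*(-2986/3) = 2986/3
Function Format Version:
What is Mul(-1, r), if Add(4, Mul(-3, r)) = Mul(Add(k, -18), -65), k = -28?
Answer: Rational(2986, 3) ≈ 995.33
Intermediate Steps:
r = Rational(-2986, 3) (r = Add(Rational(4, 3), Mul(Rational(-1, 3), Mul(Add(-28, -18), -65))) = Add(Rational(4, 3), Mul(Rational(-1, 3), Mul(-46, -65))) = Add(Rational(4, 3), Mul(Rational(-1, 3), 2990)) = Add(Rational(4, 3), Rational(-2990, 3)) = Rational(-2986, 3) ≈ -995.33)
Mul(-1, r) = Mul(-1, Rational(-2986, 3)) = Rational(2986, 3)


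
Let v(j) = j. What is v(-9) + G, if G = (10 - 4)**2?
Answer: 27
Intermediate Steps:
G = 36 (G = 6**2 = 36)
v(-9) + G = -9 + 36 = 27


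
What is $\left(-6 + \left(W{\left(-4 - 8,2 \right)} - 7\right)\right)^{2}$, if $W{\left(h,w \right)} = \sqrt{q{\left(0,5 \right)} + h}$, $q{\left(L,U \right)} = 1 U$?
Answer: $\left(13 - i \sqrt{7}\right)^{2} \approx 162.0 - 68.79 i$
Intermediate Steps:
$q{\left(L,U \right)} = U$
$W{\left(h,w \right)} = \sqrt{5 + h}$
$\left(-6 + \left(W{\left(-4 - 8,2 \right)} - 7\right)\right)^{2} = \left(-6 + \left(\sqrt{5 - 12} - 7\right)\right)^{2} = \left(-6 - \left(7 - \sqrt{5 - 12}\right)\right)^{2} = \left(-6 - \left(7 - \sqrt{-7}\right)\right)^{2} = \left(-6 - \left(7 - i \sqrt{7}\right)\right)^{2} = \left(-13 + i \sqrt{7}\right)^{2}$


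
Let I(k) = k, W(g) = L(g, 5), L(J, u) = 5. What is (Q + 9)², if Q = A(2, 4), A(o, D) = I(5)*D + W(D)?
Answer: 1156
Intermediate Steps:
W(g) = 5
A(o, D) = 5 + 5*D (A(o, D) = 5*D + 5 = 5 + 5*D)
Q = 25 (Q = 5 + 5*4 = 5 + 20 = 25)
(Q + 9)² = (25 + 9)² = 34² = 1156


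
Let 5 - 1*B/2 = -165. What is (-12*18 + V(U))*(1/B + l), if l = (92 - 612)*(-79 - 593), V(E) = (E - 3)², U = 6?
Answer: -24593587407/340 ≈ -7.2334e+7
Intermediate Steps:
V(E) = (-3 + E)²
B = 340 (B = 10 - 2*(-165) = 10 + 330 = 340)
l = 349440 (l = -520*(-672) = 349440)
(-12*18 + V(U))*(1/B + l) = (-12*18 + (-3 + 6)²)*(1/340 + 349440) = (-216 + 3²)*(1/340 + 349440) = (-216 + 9)*(118809601/340) = -207*118809601/340 = -24593587407/340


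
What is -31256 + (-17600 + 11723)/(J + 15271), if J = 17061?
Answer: -1010574869/32332 ≈ -31256.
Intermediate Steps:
-31256 + (-17600 + 11723)/(J + 15271) = -31256 + (-17600 + 11723)/(17061 + 15271) = -31256 - 5877/32332 = -1010574869/32332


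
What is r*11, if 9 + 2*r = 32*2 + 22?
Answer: 847/2 ≈ 423.50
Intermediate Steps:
r = 77/2 (r = -9/2 + (32*2 + 22)/2 = -9/2 + (64 + 22)/2 = -9/2 + (1/2)*86 = -9/2 + 43 = 77/2 ≈ 38.500)
r*11 = (77/2)*11 = 847/2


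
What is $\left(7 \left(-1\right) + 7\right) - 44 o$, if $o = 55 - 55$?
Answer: $0$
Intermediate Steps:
$o = 0$ ($o = 55 - 55 = 0$)
$\left(7 \left(-1\right) + 7\right) - 44 o = \left(7 \left(-1\right) + 7\right) - 0 = \left(-7 + 7\right) + 0 = 0 + 0 = 0$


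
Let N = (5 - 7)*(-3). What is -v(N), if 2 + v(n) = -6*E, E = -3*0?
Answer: 2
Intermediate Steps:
E = 0
N = 6 (N = -2*(-3) = 6)
v(n) = -2 (v(n) = -2 - 6*0 = -2 + 0 = -2)
-v(N) = -1*(-2) = 2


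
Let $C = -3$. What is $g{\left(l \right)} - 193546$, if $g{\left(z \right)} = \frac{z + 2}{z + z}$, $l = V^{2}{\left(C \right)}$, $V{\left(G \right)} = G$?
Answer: $- \frac{3483817}{18} \approx -1.9355 \cdot 10^{5}$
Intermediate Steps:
$l = 9$ ($l = \left(-3\right)^{2} = 9$)
$g{\left(z \right)} = \frac{2 + z}{2 z}$
$g{\left(l \right)} - 193546 = \frac{2 + 9}{2 \cdot 9} - 193546 = \frac{1}{2} \cdot \frac{1}{9} \cdot 11 - 193546 = \frac{11}{18} - 193546 = - \frac{3483817}{18}$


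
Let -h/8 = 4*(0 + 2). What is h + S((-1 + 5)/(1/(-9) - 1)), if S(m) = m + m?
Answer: -356/5 ≈ -71.200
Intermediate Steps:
h = -64 (h = -32*(0 + 2) = -32*2 = -8*8 = -64)
S(m) = 2*m
h + S((-1 + 5)/(1/(-9) - 1)) = -64 + 2*((-1 + 5)/(1/(-9) - 1)) = -64 + 2*(4/(-⅑ - 1)) = -64 + 2*(4/(-10/9)) = -64 + 2*(4*(-9/10)) = -64 + 2*(-18/5) = -64 - 36/5 = -356/5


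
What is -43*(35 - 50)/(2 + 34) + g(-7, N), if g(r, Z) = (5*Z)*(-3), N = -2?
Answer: 575/12 ≈ 47.917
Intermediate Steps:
g(r, Z) = -15*Z
-43*(35 - 50)/(2 + 34) + g(-7, N) = -43*(35 - 50)/(2 + 34) - 15*(-2) = -(-645)/36 + 30 = -43*(-5/12) + 30 = 215/12 + 30 = 575/12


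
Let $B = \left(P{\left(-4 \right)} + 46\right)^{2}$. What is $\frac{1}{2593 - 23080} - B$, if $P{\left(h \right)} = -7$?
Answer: $- \frac{31160728}{20487} \approx -1521.0$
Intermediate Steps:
$B = 1521$ ($B = \left(-7 + 46\right)^{2} = 39^{2} = 1521$)
$\frac{1}{2593 - 23080} - B = \frac{1}{2593 - 23080} - 1521 = \frac{1}{-20487} - 1521 = - \frac{1}{20487} - 1521 = - \frac{31160728}{20487}$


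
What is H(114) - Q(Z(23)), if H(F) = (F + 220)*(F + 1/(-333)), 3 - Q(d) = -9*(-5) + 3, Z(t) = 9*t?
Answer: 12693959/333 ≈ 38120.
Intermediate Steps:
Q(d) = -45 (Q(d) = 3 - (-9*(-5) + 3) = 3 - (45 + 3) = 3 - 1*48 = 3 - 48 = -45)
H(F) = (220 + F)*(-1/333 + F) (H(F) = (220 + F)*(F - 1/333) = (220 + F)*(-1/333 + F))
H(114) - Q(Z(23)) = (-220/333 + 114² + (73259/333)*114) - 1*(-45) = (-220/333 + 12996 + 2783842/111) + 45 = 12678974/333 + 45 = 12693959/333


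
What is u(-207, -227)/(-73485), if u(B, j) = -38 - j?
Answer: -21/8165 ≈ -0.0025720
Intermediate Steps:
u(-207, -227)/(-73485) = (-38 - 1*(-227))/(-73485) = (-38 + 227)*(-1/73485) = 189*(-1/73485) = -21/8165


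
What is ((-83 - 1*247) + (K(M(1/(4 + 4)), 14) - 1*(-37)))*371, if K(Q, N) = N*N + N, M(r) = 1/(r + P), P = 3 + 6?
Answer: -30793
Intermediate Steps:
P = 9
M(r) = 1/(9 + r) (M(r) = 1/(r + 9) = 1/(9 + r))
K(Q, N) = N + N² (K(Q, N) = N² + N = N + N²)
((-83 - 1*247) + (K(M(1/(4 + 4)), 14) - 1*(-37)))*371 = ((-83 - 1*247) + (14*(1 + 14) - 1*(-37)))*371 = ((-83 - 247) + (14*15 + 37))*371 = (-330 + (210 + 37))*371 = (-330 + 247)*371 = -83*371 = -30793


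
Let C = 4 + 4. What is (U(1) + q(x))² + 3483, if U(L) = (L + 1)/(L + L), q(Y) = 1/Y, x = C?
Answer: 222993/64 ≈ 3484.3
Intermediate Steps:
C = 8
x = 8
U(L) = (1 + L)/(2*L) (U(L) = (1 + L)/((2*L)) = (1 + L)*(1/(2*L)) = (1 + L)/(2*L))
(U(1) + q(x))² + 3483 = ((½)*(1 + 1)/1 + 1/8)² + 3483 = ((½)*1*2 + ⅛)² + 3483 = (1 + ⅛)² + 3483 = (9/8)² + 3483 = 81/64 + 3483 = 222993/64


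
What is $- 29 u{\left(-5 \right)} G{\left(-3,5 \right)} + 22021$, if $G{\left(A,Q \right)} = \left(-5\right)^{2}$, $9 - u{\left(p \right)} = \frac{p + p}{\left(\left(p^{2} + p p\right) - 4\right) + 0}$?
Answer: $\frac{352783}{23} \approx 15338.0$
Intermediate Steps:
$u{\left(p \right)} = 9 - \frac{2 p}{-4 + 2 p^{2}}$ ($u{\left(p \right)} = 9 - \frac{p + p}{\left(\left(p^{2} + p p\right) - 4\right) + 0} = 9 - \frac{2 p}{\left(\left(p^{2} + p^{2}\right) - 4\right) + 0} = 9 - \frac{2 p}{\left(2 p^{2} - 4\right) + 0} = 9 - \frac{2 p}{\left(-4 + 2 p^{2}\right) + 0} = 9 - \frac{2 p}{-4 + 2 p^{2}}$)
$G{\left(A,Q \right)} = 25$
$- 29 u{\left(-5 \right)} G{\left(-3,5 \right)} + 22021 = - 29 \frac{-18 - -5 + 9 \left(-5\right)^{2}}{-2 + \left(-5\right)^{2}} \cdot 25 + 22021 = - 29 \frac{-18 + 5 + 9 \cdot 25}{-2 + 25} \cdot 25 + 22021 = - 29 \frac{-18 + 5 + 225}{23} \cdot 25 + 22021 = - 29 \cdot \frac{1}{23} \cdot 212 \cdot 25 + 22021 = \left(-29\right) \frac{212}{23} \cdot 25 + 22021 = \left(- \frac{6148}{23}\right) 25 + 22021 = - \frac{153700}{23} + 22021 = \frac{352783}{23}$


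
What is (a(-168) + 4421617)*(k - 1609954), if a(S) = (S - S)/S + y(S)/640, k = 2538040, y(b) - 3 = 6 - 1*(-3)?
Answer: 328291268197089/80 ≈ 4.1036e+12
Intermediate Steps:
y(b) = 12 (y(b) = 3 + (6 - 1*(-3)) = 3 + (6 + 3) = 3 + 9 = 12)
a(S) = 3/160 (a(S) = (S - S)/S + 12/640 = 0/S + 12*(1/640) = 0 + 3/160 = 3/160)
(a(-168) + 4421617)*(k - 1609954) = (3/160 + 4421617)*(2538040 - 1609954) = (707458723/160)*928086 = 328291268197089/80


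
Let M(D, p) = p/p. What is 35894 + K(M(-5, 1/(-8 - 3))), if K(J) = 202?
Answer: 36096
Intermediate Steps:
M(D, p) = 1
35894 + K(M(-5, 1/(-8 - 3))) = 35894 + 202 = 36096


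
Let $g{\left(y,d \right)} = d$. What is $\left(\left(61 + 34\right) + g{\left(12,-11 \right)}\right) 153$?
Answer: $12852$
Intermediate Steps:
$\left(\left(61 + 34\right) + g{\left(12,-11 \right)}\right) 153 = \left(\left(61 + 34\right) - 11\right) 153 = \left(95 - 11\right) 153 = 84 \cdot 153 = 12852$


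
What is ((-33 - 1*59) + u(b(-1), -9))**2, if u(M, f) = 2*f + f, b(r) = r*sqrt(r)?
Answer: 14161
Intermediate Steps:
b(r) = r**(3/2)
u(M, f) = 3*f
((-33 - 1*59) + u(b(-1), -9))**2 = ((-33 - 1*59) + 3*(-9))**2 = ((-33 - 59) - 27)**2 = (-92 - 27)**2 = (-119)**2 = 14161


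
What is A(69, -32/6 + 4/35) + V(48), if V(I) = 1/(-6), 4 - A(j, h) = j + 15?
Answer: -481/6 ≈ -80.167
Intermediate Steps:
A(j, h) = -11 - j (A(j, h) = 4 - (j + 15) = 4 - (15 + j) = 4 + (-15 - j) = -11 - j)
V(I) = -⅙
A(69, -32/6 + 4/35) + V(48) = (-11 - 1*69) - ⅙ = (-11 - 69) - ⅙ = -80 - ⅙ = -481/6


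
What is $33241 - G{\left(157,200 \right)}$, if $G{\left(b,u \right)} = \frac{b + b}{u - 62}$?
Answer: $\frac{2293472}{69} \approx 33239.0$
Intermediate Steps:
$G{\left(b,u \right)} = \frac{2 b}{-62 + u}$
$33241 - G{\left(157,200 \right)} = 33241 - 2 \cdot 157 \frac{1}{-62 + 200} = 33241 - 2 \cdot 157 \cdot \frac{1}{138} = 33241 - \frac{157}{69} = \frac{2293472}{69}$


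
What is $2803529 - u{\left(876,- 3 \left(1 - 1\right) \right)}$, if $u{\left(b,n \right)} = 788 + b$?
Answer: $2801865$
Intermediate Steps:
$2803529 - u{\left(876,- 3 \left(1 - 1\right) \right)} = 2803529 - \left(788 + 876\right) = 2803529 - 1664 = 2801865$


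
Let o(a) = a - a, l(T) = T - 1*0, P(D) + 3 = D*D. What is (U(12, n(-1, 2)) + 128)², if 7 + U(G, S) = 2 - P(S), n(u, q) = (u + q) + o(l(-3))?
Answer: 15625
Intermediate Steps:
P(D) = -3 + D² (P(D) = -3 + D*D = -3 + D²)
l(T) = T (l(T) = T + 0 = T)
o(a) = 0
n(u, q) = q + u (n(u, q) = (u + q) + 0 = (q + u) + 0 = q + u)
U(G, S) = -2 - S² (U(G, S) = -7 + (2 - (-3 + S²)) = -7 + (2 + (3 - S²)) = -7 + (5 - S²) = -2 - S²)
(U(12, n(-1, 2)) + 128)² = ((-2 - (2 - 1)²) + 128)² = ((-2 - 1*1²) + 128)² = ((-2 - 1*1) + 128)² = ((-2 - 1) + 128)² = (-3 + 128)² = 125² = 15625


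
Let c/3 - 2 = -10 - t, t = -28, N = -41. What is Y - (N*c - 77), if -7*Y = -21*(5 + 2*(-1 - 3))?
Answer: 2528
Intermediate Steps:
c = 60 (c = 6 + 3*(-10 - 1*(-28)) = 6 + 3*(-10 + 28) = 6 + 3*18 = 6 + 54 = 60)
Y = -9 (Y = -(-3)*(5 + 2*(-1 - 3)) = -(-3)*(5 + 2*(-4)) = -(-3)*(5 - 8) = -(-3)*(-3) = -1/7*63 = -9)
Y - (N*c - 77) = -9 - (-41*60 - 77) = -9 - (-2460 - 77) = -9 - 1*(-2537) = -9 + 2537 = 2528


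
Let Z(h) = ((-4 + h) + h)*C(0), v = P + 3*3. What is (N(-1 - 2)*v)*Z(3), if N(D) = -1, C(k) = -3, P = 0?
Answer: 54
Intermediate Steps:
v = 9 (v = 0 + 3*3 = 0 + 9 = 9)
Z(h) = 12 - 6*h (Z(h) = ((-4 + h) + h)*(-3) = (-4 + 2*h)*(-3) = 12 - 6*h)
(N(-1 - 2)*v)*Z(3) = (-1*9)*(12 - 6*3) = -9*(12 - 18) = -9*(-6) = 54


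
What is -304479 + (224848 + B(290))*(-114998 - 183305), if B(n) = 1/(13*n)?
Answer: -252865728383013/3770 ≈ -6.7073e+10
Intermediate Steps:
B(n) = 1/(13*n)
-304479 + (224848 + B(290))*(-114998 - 183305) = -304479 + (224848 + (1/13)/290)*(-114998 - 183305) = -304479 + (224848 + (1/13)*(1/290))*(-298303) = -304479 + (224848 + 1/3770)*(-298303) = -304479 + (847676961/3770)*(-298303) = -304479 - 252864580497183/3770 = -252865728383013/3770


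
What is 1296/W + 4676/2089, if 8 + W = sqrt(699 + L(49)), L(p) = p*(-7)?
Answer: 5756036/152497 + 648*sqrt(89)/73 ≈ 121.49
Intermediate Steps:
L(p) = -7*p
W = -8 + 2*sqrt(89) (W = -8 + sqrt(699 - 7*49) = -8 + sqrt(699 - 343) = -8 + sqrt(356) = -8 + 2*sqrt(89) ≈ 10.868)
1296/W + 4676/2089 = 1296/(-8 + 2*sqrt(89)) + 4676/2089 = 4676/2089 + 1296/(-8 + 2*sqrt(89))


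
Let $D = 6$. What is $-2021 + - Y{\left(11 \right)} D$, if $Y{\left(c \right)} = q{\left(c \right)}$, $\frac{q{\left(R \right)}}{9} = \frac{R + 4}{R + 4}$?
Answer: $-2075$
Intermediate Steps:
$q{\left(R \right)} = 9$ ($q{\left(R \right)} = 9 \frac{R + 4}{R + 4} = 9 \frac{4 + R}{4 + R} = 9 \cdot 1 = 9$)
$Y{\left(c \right)} = 9$
$-2021 + - Y{\left(11 \right)} D = -2021 + \left(-1\right) 9 \cdot 6 = -2021 - 54 = -2075$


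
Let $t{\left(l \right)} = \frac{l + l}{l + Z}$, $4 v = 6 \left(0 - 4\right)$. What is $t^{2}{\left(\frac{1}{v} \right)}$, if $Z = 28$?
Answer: $\frac{4}{27889} \approx 0.00014343$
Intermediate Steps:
$v = -6$ ($v = \frac{6 \left(0 - 4\right)}{4} = \frac{6 \left(-4\right)}{4} = \frac{1}{4} \left(-24\right) = -6$)
$t{\left(l \right)} = \frac{2 l}{28 + l}$ ($t{\left(l \right)} = \frac{l + l}{l + 28} = \frac{2 l}{28 + l}$)
$t^{2}{\left(\frac{1}{v} \right)} = \left(\frac{2}{\left(-6\right) \left(28 + \frac{1}{-6}\right)}\right)^{2} = \left(2 \left(- \frac{1}{6}\right) \frac{1}{28 - \frac{1}{6}}\right)^{2} = \left(2 \left(- \frac{1}{6}\right) \frac{1}{\frac{167}{6}}\right)^{2} = \left(2 \left(- \frac{1}{6}\right) \frac{6}{167}\right)^{2} = \left(- \frac{2}{167}\right)^{2} = \frac{4}{27889}$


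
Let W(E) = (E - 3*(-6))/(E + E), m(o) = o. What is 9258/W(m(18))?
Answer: 9258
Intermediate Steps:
W(E) = (18 + E)/(2*E) (W(E) = (E + 18)/((2*E)) = (18 + E)*(1/(2*E)) = (18 + E)/(2*E))
9258/W(m(18)) = 9258/(((½)*(18 + 18)/18)) = 9258/(((½)*(1/18)*36)) = 9258/1 = 9258*1 = 9258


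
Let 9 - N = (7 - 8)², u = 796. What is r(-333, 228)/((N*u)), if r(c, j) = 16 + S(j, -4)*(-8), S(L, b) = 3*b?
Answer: 7/398 ≈ 0.017588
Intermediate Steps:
N = 8 (N = 9 - (7 - 8)² = 9 - 1*(-1)² = 9 - 1*1 = 9 - 1 = 8)
r(c, j) = 112 (r(c, j) = 16 + (3*(-4))*(-8) = 16 - 12*(-8) = 16 + 96 = 112)
r(-333, 228)/((N*u)) = 112/((8*796)) = 112/6368 = 112*(1/6368) = 7/398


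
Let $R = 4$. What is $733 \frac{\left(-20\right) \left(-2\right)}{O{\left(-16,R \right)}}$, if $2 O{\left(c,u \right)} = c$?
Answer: $-3665$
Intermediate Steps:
$O{\left(c,u \right)} = \frac{c}{2}$
$733 \frac{\left(-20\right) \left(-2\right)}{O{\left(-16,R \right)}} = 733 \frac{\left(-20\right) \left(-2\right)}{\frac{1}{2} \left(-16\right)} = 733 \frac{40}{-8} = 733 \cdot 40 \left(- \frac{1}{8}\right) = 733 \left(-5\right) = -3665$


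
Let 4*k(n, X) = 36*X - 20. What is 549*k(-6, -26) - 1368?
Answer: -132579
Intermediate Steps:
k(n, X) = -5 + 9*X (k(n, X) = (36*X - 20)/4 = (-20 + 36*X)/4 = -5 + 9*X)
549*k(-6, -26) - 1368 = 549*(-5 + 9*(-26)) - 1368 = 549*(-5 - 234) - 1368 = 549*(-239) - 1368 = -131211 - 1368 = -132579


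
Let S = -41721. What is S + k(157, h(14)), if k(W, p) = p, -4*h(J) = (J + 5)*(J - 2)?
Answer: -41778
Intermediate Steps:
h(J) = -(-2 + J)*(5 + J)/4 (h(J) = -(J + 5)*(J - 2)/4 = -(5 + J)*(-2 + J)/4 = -(-2 + J)*(5 + J)/4)
S + k(157, h(14)) = -41721 + (5/2 - ¾*14 - ¼*14²) = -41721 + (5/2 - 21/2 - ¼*196) = -41721 + (5/2 - 21/2 - 49) = -41721 - 57 = -41778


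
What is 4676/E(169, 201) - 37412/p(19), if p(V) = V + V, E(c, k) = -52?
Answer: -265389/247 ≈ -1074.4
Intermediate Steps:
p(V) = 2*V
4676/E(169, 201) - 37412/p(19) = 4676/(-52) - 37412/(2*19) = 4676*(-1/52) - 37412/38 = -1169/13 - 37412*1/38 = -1169/13 - 18706/19 = -265389/247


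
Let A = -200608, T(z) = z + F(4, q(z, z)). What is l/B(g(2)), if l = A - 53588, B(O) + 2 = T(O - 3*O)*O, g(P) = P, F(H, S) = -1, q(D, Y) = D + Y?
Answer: 21183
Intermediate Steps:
T(z) = -1 + z (T(z) = z - 1 = -1 + z)
B(O) = -2 + O*(-1 - 2*O) (B(O) = -2 + (-1 + (O - 3*O))*O = -2 + (-1 - 2*O)*O = -2 + O*(-1 - 2*O))
l = -254196 (l = -200608 - 53588 = -254196)
l/B(g(2)) = -254196/(-2 - 1*2*(1 + 2*2)) = -254196/(-2 - 1*2*(1 + 4)) = -254196/(-2 - 1*2*5) = -254196/(-2 - 10) = -254196/(-12) = -254196*(-1/12) = 21183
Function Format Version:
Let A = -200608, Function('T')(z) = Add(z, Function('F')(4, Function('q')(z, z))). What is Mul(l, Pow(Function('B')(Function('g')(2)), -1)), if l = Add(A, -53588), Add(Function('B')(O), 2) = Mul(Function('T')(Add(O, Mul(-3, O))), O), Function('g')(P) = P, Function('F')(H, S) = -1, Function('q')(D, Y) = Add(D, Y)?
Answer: 21183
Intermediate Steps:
Function('T')(z) = Add(-1, z) (Function('T')(z) = Add(z, -1) = Add(-1, z))
Function('B')(O) = Add(-2, Mul(O, Add(-1, Mul(-2, O)))) (Function('B')(O) = Add(-2, Mul(Add(-1, Add(O, Mul(-3, O))), O)) = Add(-2, Mul(Add(-1, Mul(-2, O)), O)) = Add(-2, Mul(O, Add(-1, Mul(-2, O)))))
l = -254196 (l = Add(-200608, -53588) = -254196)
Mul(l, Pow(Function('B')(Function('g')(2)), -1)) = Mul(-254196, Pow(Add(-2, Mul(-1, 2, Add(1, Mul(2, 2)))), -1)) = Mul(-254196, Pow(Add(-2, Mul(-1, 2, Add(1, 4))), -1)) = Mul(-254196, Pow(Add(-2, Mul(-1, 2, 5)), -1)) = Mul(-254196, Pow(Add(-2, -10), -1)) = Mul(-254196, Pow(-12, -1)) = Mul(-254196, Rational(-1, 12)) = 21183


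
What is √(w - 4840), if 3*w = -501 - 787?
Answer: 8*I*√741/3 ≈ 72.59*I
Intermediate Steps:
w = -1288/3 (w = (-501 - 787)/3 = (⅓)*(-1288) = -1288/3 ≈ -429.33)
√(w - 4840) = √(-1288/3 - 4840) = √(-15808/3) = 8*I*√741/3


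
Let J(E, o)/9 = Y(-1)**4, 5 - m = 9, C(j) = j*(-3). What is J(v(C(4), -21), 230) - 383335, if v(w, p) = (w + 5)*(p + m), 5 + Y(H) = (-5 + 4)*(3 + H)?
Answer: -361726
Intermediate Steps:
C(j) = -3*j
m = -4 (m = 5 - 1*9 = 5 - 9 = -4)
Y(H) = -8 - H (Y(H) = -5 + (-5 + 4)*(3 + H) = -5 - (3 + H) = -5 + (-3 - H) = -8 - H)
v(w, p) = (-4 + p)*(5 + w) (v(w, p) = (w + 5)*(p - 4) = (5 + w)*(-4 + p) = (-4 + p)*(5 + w))
J(E, o) = 21609 (J(E, o) = 9*(-8 - 1*(-1))**4 = 9*(-8 + 1)**4 = 9*(-7)**4 = 9*2401 = 21609)
J(v(C(4), -21), 230) - 383335 = 21609 - 383335 = -361726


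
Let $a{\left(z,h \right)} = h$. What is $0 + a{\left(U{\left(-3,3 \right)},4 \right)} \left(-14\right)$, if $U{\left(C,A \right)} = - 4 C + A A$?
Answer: $-56$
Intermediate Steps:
$U{\left(C,A \right)} = A^{2} - 4 C$ ($U{\left(C,A \right)} = - 4 C + A^{2} = A^{2} - 4 C$)
$0 + a{\left(U{\left(-3,3 \right)},4 \right)} \left(-14\right) = 0 + 4 \left(-14\right) = 0 - 56 = -56$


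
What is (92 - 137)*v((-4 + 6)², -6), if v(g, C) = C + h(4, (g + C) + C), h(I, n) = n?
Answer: 630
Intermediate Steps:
v(g, C) = g + 3*C (v(g, C) = C + ((g + C) + C) = C + ((C + g) + C) = C + (g + 2*C) = g + 3*C)
(92 - 137)*v((-4 + 6)², -6) = (92 - 137)*((-4 + 6)² + 3*(-6)) = -45*(2² - 18) = -45*(4 - 18) = -45*(-14) = 630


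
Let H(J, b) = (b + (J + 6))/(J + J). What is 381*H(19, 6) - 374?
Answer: -2401/38 ≈ -63.184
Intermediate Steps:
H(J, b) = (6 + J + b)/(2*J) (H(J, b) = (b + (6 + J))/((2*J)) = (6 + J + b)*(1/(2*J)) = (6 + J + b)/(2*J))
381*H(19, 6) - 374 = 381*((½)*(6 + 19 + 6)/19) - 374 = 381*((½)*(1/19)*31) - 374 = 381*(31/38) - 374 = 11811/38 - 374 = -2401/38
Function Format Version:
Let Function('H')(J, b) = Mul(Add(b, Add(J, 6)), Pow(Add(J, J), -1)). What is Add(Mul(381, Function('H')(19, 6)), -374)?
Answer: Rational(-2401, 38) ≈ -63.184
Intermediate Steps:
Function('H')(J, b) = Mul(Rational(1, 2), Pow(J, -1), Add(6, J, b)) (Function('H')(J, b) = Mul(Add(b, Add(6, J)), Pow(Mul(2, J), -1)) = Mul(Add(6, J, b), Mul(Rational(1, 2), Pow(J, -1))) = Mul(Rational(1, 2), Pow(J, -1), Add(6, J, b)))
Add(Mul(381, Function('H')(19, 6)), -374) = Add(Mul(381, Mul(Rational(1, 2), Pow(19, -1), Add(6, 19, 6))), -374) = Add(Mul(381, Mul(Rational(1, 2), Rational(1, 19), 31)), -374) = Add(Mul(381, Rational(31, 38)), -374) = Add(Rational(11811, 38), -374) = Rational(-2401, 38)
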